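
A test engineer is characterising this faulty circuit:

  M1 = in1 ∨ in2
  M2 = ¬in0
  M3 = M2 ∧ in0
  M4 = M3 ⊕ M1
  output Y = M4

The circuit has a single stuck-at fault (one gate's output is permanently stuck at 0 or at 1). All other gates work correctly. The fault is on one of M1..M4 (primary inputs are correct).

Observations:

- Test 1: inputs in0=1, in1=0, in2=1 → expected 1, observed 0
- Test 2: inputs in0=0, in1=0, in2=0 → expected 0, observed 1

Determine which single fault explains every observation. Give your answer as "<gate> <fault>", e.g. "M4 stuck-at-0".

M3 stuck-at-1

Fault-free values for test 1 (in0=1, in1=0, in2=1): M1=1, M2=0, M3=0, M4=1, giving Y=1. Observed 0.
Test 1: faults giving observed 0 are {M1 stuck-at-0, M2 stuck-at-1, M3 stuck-at-1, M4 stuck-at-0}.
Test 2 (in0=0, in1=0, in2=0): fault-free M1=0, M2=1, M3=0, M4=0 → 0; observed 1. Eliminates M1 stuck-at-0, M2 stuck-at-1, M4 stuck-at-0.
Only M3 stuck-at-1 is consistent with every test.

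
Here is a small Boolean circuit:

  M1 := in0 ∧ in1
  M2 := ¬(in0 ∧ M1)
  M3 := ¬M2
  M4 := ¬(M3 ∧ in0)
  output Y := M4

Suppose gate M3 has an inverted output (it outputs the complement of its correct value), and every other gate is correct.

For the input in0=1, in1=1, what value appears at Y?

Propagate with M3 forced: M1=1, M2=0, M3=0 [inverted output], M4=1.
So Y = 1. (Without the fault it would be 0.)

1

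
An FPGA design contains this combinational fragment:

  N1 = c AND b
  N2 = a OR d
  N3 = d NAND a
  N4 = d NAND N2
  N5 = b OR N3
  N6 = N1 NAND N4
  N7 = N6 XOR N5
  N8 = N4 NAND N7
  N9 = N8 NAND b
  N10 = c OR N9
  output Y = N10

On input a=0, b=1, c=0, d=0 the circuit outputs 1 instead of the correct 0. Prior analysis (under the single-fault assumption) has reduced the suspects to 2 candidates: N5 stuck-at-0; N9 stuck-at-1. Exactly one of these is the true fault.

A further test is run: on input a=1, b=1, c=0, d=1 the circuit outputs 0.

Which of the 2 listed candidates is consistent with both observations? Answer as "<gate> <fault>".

Evaluate each candidate on input a=1, b=1, c=0, d=1:
  N5 stuck-at-0: N1=0, N2=1, N3=0, N4=0, N5=0 [stuck-at-0], N6=1, N7=1, N8=1, N9=0, N10=0 → 0 — matches
  N9 stuck-at-1: N1=0, N2=1, N3=0, N4=0, N5=1, N6=1, N7=0, N8=1, N9=1 [stuck-at-1], N10=1 → 1 — eliminated
Only N5 stuck-at-0 reproduces the observed 0.

N5 stuck-at-0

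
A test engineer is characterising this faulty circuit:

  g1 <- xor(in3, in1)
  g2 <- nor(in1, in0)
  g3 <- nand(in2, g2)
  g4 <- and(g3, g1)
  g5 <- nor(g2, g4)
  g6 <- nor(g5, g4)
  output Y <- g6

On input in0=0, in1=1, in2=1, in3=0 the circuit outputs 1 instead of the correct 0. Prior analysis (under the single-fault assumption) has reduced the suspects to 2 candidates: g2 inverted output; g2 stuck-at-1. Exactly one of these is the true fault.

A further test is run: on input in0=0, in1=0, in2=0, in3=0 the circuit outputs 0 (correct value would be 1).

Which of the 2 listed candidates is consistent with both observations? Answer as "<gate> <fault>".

Evaluate each candidate on input in0=0, in1=0, in2=0, in3=0:
  g2 inverted output: g1=0, g2=0 [inverted output], g3=1, g4=0, g5=1, g6=0 → 0 — matches
  g2 stuck-at-1: g1=0, g2=1 [stuck-at-1], g3=1, g4=0, g5=0, g6=1 → 1 — eliminated
Only g2 inverted output reproduces the observed 0.

g2 inverted output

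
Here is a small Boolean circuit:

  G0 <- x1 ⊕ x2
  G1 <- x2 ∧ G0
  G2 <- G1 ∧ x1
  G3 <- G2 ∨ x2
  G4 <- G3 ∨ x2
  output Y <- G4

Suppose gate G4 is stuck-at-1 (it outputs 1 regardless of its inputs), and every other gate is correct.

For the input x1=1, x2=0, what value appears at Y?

1

Propagate with G4 forced: G0=1, G1=0, G2=0, G3=0, G4=1 [stuck-at-1].
So Y = 1. (Without the fault it would be 0.)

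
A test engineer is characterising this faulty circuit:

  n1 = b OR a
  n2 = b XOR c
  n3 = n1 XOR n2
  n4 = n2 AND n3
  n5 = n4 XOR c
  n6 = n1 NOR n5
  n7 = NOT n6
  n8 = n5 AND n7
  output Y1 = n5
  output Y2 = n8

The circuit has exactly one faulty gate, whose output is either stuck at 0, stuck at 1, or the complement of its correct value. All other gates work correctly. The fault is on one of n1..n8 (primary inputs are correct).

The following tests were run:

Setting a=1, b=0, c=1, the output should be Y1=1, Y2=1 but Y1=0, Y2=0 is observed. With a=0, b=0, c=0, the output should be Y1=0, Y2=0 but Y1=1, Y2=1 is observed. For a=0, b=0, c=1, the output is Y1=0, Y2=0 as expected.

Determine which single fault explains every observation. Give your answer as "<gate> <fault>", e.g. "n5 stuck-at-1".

n4 stuck-at-1

Fault-free values for test 1 (a=1, b=0, c=1): n1=1, n2=1, n3=0, n4=0, n5=1, n6=0, n7=1, n8=1, giving Y1=1, Y2=1. Observed Y1=0, Y2=0.
Test 1: faults giving observed Y1=0, Y2=0 are {n1 stuck-at-0, n1 inverted output, n3 stuck-at-1, n3 inverted output, n4 stuck-at-1, n4 inverted output, n5 stuck-at-0, n5 inverted output}.
Test 2 (a=0, b=0, c=0): fault-free n1=0, n2=0, n3=0, n4=0, n5=0, n6=1, n7=0, n8=0 → Y1=0, Y2=0; observed Y1=1, Y2=1. Eliminates n1 stuck-at-0, n1 inverted output, n3 stuck-at-1, n3 inverted output, n5 stuck-at-0.
Test 3 (a=0, b=0, c=1): fault-free n1=0, n2=1, n3=1, n4=1, n5=0, n6=1, n7=0, n8=0 → Y1=0, Y2=0; observed Y1=0, Y2=0. Eliminates n4 inverted output, n5 inverted output.
Only n4 stuck-at-1 is consistent with every test.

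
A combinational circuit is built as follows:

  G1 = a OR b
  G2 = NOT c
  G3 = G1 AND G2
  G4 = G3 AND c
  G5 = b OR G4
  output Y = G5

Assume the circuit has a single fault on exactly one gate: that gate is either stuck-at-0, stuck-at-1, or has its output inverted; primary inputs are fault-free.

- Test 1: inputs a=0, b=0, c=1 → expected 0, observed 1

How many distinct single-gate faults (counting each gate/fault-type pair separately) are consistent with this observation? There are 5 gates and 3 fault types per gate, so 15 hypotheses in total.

Fault-free: G1=0, G2=0, G3=0, G4=0, G5=0 → 0. Observed 1.
  G1: none of the 3 fault types match ✗
  G2: none of the 3 fault types match ✗
  G3: stuck-at-1, inverted output ✓; others ✗
  G4: stuck-at-1, inverted output ✓; others ✗
  G5: stuck-at-1, inverted output ✓; others ✗
Consistent faults: {G3 stuck-at-1, G3 inverted output, G4 stuck-at-1, G4 inverted output, G5 stuck-at-1, G5 inverted output} — 6 in all.

6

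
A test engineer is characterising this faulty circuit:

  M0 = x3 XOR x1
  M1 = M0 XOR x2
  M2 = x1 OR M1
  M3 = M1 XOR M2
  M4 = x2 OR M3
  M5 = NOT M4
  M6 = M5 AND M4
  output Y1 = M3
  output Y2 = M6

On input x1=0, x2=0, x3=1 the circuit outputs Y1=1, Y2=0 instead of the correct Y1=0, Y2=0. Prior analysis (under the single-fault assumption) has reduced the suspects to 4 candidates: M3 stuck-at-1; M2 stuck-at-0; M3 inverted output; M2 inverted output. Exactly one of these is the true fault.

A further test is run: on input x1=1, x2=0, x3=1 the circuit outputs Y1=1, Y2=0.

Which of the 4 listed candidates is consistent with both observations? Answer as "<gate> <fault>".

Evaluate each candidate on input x1=1, x2=0, x3=1:
  M3 stuck-at-1: M0=0, M1=0, M2=1, M3=1 [stuck-at-1], M4=1, M5=0, M6=0 → Y1=1, Y2=0 — matches
  M2 stuck-at-0: M0=0, M1=0, M2=0 [stuck-at-0], M3=0, M4=0, M5=1, M6=0 → Y1=0, Y2=0 — eliminated
  M3 inverted output: M0=0, M1=0, M2=1, M3=0 [inverted output], M4=0, M5=1, M6=0 → Y1=0, Y2=0 — eliminated
  M2 inverted output: M0=0, M1=0, M2=0 [inverted output], M3=0, M4=0, M5=1, M6=0 → Y1=0, Y2=0 — eliminated
Only M3 stuck-at-1 reproduces the observed Y1=1, Y2=0.

M3 stuck-at-1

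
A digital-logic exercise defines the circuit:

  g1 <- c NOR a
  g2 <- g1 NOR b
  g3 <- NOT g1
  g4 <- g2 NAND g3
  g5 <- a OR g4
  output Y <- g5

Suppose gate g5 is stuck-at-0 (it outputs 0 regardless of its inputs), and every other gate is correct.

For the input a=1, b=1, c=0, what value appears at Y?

Propagate with g5 forced: g1=0, g2=0, g3=1, g4=1, g5=0 [stuck-at-0].
So Y = 0. (Without the fault it would be 1.)

0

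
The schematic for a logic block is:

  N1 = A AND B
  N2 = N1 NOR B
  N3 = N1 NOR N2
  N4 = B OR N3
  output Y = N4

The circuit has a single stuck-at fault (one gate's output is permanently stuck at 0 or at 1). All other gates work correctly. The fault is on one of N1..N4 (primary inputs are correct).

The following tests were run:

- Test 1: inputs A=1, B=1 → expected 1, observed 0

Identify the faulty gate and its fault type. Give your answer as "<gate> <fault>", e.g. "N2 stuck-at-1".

N4 stuck-at-0

Fault-free values for test 1 (A=1, B=1): N1=1, N2=0, N3=0, N4=1, giving Y=1. Observed 0.
Test 1: faults giving observed 0 are {N4 stuck-at-0}.
Only N4 stuck-at-0 is consistent with every test.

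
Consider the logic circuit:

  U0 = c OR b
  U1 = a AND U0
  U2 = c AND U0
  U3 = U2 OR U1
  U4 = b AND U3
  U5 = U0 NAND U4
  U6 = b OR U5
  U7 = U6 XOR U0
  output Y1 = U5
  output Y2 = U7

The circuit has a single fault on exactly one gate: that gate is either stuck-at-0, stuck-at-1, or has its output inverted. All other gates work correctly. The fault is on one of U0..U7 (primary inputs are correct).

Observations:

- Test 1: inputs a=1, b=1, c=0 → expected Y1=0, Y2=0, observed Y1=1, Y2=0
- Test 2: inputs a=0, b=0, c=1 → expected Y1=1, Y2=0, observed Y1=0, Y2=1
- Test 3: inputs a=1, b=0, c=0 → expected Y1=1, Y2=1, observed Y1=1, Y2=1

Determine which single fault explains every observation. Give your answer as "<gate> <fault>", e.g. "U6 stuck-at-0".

Fault-free values for test 1 (a=1, b=1, c=0): U0=1, U1=1, U2=0, U3=1, U4=1, U5=0, U6=1, U7=0, giving Y1=0, Y2=0. Observed Y1=1, Y2=0.
Test 1: faults giving observed Y1=1, Y2=0 are {U1 stuck-at-0, U1 inverted output, U3 stuck-at-0, U3 inverted output, U4 stuck-at-0, U4 inverted output, U5 stuck-at-1, U5 inverted output}.
Test 2 (a=0, b=0, c=1): fault-free U0=1, U1=0, U2=1, U3=1, U4=0, U5=1, U6=1, U7=0 → Y1=1, Y2=0; observed Y1=0, Y2=1. Eliminates U1 stuck-at-0, U1 inverted output, U3 stuck-at-0, U3 inverted output, U4 stuck-at-0, U5 stuck-at-1.
Test 3 (a=1, b=0, c=0): fault-free U0=0, U1=0, U2=0, U3=0, U4=0, U5=1, U6=1, U7=1 → Y1=1, Y2=1; observed Y1=1, Y2=1. Eliminates U5 inverted output.
Only U4 inverted output is consistent with every test.

U4 inverted output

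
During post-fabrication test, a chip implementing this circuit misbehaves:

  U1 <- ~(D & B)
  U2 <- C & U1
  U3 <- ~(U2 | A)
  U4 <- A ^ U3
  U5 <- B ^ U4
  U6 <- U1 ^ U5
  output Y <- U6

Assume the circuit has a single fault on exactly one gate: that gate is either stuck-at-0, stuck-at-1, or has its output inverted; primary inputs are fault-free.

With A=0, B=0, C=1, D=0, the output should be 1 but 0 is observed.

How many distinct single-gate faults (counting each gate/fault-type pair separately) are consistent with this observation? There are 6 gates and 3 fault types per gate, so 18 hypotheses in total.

10

Fault-free: U1=1, U2=1, U3=0, U4=0, U5=0, U6=1 → 1. Observed 0.
  U1: none of the 3 fault types match ✗
  U2: stuck-at-0, inverted output ✓; others ✗
  U3: stuck-at-1, inverted output ✓; others ✗
  U4: stuck-at-1, inverted output ✓; others ✗
  U5: stuck-at-1, inverted output ✓; others ✗
  U6: stuck-at-0, inverted output ✓; others ✗
Consistent faults: {U2 stuck-at-0, U2 inverted output, U3 stuck-at-1, U3 inverted output, U4 stuck-at-1, U4 inverted output, U5 stuck-at-1, U5 inverted output, U6 stuck-at-0, U6 inverted output} — 10 in all.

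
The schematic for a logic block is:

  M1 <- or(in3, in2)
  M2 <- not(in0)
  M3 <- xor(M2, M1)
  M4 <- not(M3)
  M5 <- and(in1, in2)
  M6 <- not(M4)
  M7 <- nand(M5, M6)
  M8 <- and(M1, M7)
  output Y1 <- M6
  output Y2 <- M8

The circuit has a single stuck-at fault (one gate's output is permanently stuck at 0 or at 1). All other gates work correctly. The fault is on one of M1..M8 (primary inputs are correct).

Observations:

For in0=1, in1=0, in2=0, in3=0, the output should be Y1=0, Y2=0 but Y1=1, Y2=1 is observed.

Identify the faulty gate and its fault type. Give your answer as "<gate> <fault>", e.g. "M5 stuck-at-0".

Fault-free values for test 1 (in0=1, in1=0, in2=0, in3=0): M1=0, M2=0, M3=0, M4=1, M5=0, M6=0, M7=1, M8=0, giving Y1=0, Y2=0. Observed Y1=1, Y2=1.
Test 1: faults giving observed Y1=1, Y2=1 are {M1 stuck-at-1}.
Only M1 stuck-at-1 is consistent with every test.

M1 stuck-at-1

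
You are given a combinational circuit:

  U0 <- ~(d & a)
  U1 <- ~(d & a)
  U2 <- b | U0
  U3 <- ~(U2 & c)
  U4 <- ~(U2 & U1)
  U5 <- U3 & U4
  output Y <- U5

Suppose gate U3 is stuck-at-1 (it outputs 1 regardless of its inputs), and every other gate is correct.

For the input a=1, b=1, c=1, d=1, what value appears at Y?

1

Propagate with U3 forced: U0=0, U1=0, U2=1, U3=1 [stuck-at-1], U4=1, U5=1.
So Y = 1. (Without the fault it would be 0.)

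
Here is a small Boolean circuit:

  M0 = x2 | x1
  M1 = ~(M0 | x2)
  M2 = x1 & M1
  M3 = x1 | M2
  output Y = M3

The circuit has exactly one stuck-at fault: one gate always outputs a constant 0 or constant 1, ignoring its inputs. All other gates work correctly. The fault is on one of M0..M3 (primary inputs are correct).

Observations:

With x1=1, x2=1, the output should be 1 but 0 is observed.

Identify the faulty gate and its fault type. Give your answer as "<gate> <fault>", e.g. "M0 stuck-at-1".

M3 stuck-at-0

Fault-free values for test 1 (x1=1, x2=1): M0=1, M1=0, M2=0, M3=1, giving Y=1. Observed 0.
Test 1: faults giving observed 0 are {M3 stuck-at-0}.
Only M3 stuck-at-0 is consistent with every test.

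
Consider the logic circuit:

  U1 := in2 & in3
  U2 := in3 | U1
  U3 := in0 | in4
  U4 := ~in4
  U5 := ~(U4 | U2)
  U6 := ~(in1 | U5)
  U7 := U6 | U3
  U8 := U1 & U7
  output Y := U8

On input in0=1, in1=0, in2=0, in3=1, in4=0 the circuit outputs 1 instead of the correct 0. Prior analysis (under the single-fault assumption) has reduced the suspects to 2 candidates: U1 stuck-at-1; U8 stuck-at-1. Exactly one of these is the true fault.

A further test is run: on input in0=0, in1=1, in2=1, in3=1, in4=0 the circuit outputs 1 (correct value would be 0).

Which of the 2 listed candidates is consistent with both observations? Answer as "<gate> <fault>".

Evaluate each candidate on input in0=0, in1=1, in2=1, in3=1, in4=0:
  U1 stuck-at-1: U1=1 [stuck-at-1], U2=1, U3=0, U4=1, U5=0, U6=0, U7=0, U8=0 → 0 — eliminated
  U8 stuck-at-1: U1=1, U2=1, U3=0, U4=1, U5=0, U6=0, U7=0, U8=1 [stuck-at-1] → 1 — matches
Only U8 stuck-at-1 reproduces the observed 1.

U8 stuck-at-1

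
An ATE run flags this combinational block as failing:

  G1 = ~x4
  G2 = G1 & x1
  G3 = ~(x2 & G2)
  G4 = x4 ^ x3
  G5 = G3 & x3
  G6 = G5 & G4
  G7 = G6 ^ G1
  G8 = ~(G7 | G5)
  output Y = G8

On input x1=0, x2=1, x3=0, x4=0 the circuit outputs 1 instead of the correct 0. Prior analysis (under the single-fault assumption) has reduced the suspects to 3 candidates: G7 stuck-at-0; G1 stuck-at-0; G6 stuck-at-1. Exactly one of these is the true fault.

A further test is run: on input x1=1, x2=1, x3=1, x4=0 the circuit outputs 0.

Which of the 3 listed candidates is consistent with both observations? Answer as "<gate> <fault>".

Evaluate each candidate on input x1=1, x2=1, x3=1, x4=0:
  G7 stuck-at-0: G1=1, G2=1, G3=0, G4=1, G5=0, G6=0, G7=0 [stuck-at-0], G8=1 → 1 — eliminated
  G1 stuck-at-0: G1=0 [stuck-at-0], G2=0, G3=1, G4=1, G5=1, G6=1, G7=1, G8=0 → 0 — matches
  G6 stuck-at-1: G1=1, G2=1, G3=0, G4=1, G5=0, G6=1 [stuck-at-1], G7=0, G8=1 → 1 — eliminated
Only G1 stuck-at-0 reproduces the observed 0.

G1 stuck-at-0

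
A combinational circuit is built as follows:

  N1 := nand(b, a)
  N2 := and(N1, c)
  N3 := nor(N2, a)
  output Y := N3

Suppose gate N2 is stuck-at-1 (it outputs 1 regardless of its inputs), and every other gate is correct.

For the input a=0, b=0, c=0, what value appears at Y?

Propagate with N2 forced: N1=1, N2=1 [stuck-at-1], N3=0.
So Y = 0. (Without the fault it would be 1.)

0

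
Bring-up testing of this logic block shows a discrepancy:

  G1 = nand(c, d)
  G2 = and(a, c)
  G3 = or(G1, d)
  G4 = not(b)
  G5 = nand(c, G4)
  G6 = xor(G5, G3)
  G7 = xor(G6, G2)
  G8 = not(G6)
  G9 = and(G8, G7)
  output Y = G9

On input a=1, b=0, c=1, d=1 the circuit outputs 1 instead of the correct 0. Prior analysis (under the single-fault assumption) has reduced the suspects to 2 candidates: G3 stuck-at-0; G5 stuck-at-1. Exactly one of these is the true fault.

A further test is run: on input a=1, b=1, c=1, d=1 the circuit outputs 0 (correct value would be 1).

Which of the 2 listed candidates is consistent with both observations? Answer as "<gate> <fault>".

Evaluate each candidate on input a=1, b=1, c=1, d=1:
  G3 stuck-at-0: G1=0, G2=1, G3=0 [stuck-at-0], G4=0, G5=1, G6=1, G7=0, G8=0, G9=0 → 0 — matches
  G5 stuck-at-1: G1=0, G2=1, G3=1, G4=0, G5=1 [stuck-at-1], G6=0, G7=1, G8=1, G9=1 → 1 — eliminated
Only G3 stuck-at-0 reproduces the observed 0.

G3 stuck-at-0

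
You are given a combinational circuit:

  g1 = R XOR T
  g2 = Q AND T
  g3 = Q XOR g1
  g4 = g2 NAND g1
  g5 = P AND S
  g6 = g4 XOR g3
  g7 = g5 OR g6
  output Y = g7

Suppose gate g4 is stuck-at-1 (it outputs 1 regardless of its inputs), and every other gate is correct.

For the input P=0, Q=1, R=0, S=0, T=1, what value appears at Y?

Propagate with g4 forced: g1=1, g2=1, g3=0, g4=1 [stuck-at-1], g5=0, g6=1, g7=1.
So Y = 1. (Without the fault it would be 0.)

1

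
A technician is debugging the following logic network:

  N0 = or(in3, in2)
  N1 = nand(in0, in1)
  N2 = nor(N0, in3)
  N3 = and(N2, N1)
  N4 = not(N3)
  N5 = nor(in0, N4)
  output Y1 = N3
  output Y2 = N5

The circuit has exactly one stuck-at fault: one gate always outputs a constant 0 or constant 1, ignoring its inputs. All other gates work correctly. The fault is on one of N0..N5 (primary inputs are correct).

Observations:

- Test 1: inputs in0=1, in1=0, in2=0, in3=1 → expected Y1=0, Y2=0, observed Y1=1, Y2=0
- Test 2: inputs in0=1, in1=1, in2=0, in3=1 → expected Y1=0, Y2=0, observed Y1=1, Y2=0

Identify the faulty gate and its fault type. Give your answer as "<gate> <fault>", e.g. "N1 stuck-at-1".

N3 stuck-at-1

Fault-free values for test 1 (in0=1, in1=0, in2=0, in3=1): N0=1, N1=1, N2=0, N3=0, N4=1, N5=0, giving Y1=0, Y2=0. Observed Y1=1, Y2=0.
Test 1: faults giving observed Y1=1, Y2=0 are {N2 stuck-at-1, N3 stuck-at-1}.
Test 2 (in0=1, in1=1, in2=0, in3=1): fault-free N0=1, N1=0, N2=0, N3=0, N4=1, N5=0 → Y1=0, Y2=0; observed Y1=1, Y2=0. Eliminates N2 stuck-at-1.
Only N3 stuck-at-1 is consistent with every test.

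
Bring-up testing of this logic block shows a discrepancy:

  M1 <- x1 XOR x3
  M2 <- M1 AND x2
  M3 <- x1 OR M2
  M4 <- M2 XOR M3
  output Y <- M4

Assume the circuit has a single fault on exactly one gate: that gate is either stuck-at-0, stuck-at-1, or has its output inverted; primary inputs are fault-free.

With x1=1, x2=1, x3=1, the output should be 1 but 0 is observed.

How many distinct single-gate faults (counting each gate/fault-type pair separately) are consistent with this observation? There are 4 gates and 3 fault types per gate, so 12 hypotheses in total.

8

Fault-free: M1=0, M2=0, M3=1, M4=1 → 1. Observed 0.
  M1 stuck-at-0: output 1 ✗
  M1 stuck-at-1: output 0 ✓
  M1 inverted output: output 0 ✓
  M2 stuck-at-0: output 1 ✗
  M2 stuck-at-1: output 0 ✓
  M2 inverted output: output 0 ✓
  M3 stuck-at-0: output 0 ✓
  M3 stuck-at-1: output 1 ✗
  M3 inverted output: output 0 ✓
  M4 stuck-at-0: output 0 ✓
  M4 stuck-at-1: output 1 ✗
  M4 inverted output: output 0 ✓
Consistent faults: {M1 stuck-at-1, M1 inverted output, M2 stuck-at-1, M2 inverted output, M3 stuck-at-0, M3 inverted output, M4 stuck-at-0, M4 inverted output} — 8 in all.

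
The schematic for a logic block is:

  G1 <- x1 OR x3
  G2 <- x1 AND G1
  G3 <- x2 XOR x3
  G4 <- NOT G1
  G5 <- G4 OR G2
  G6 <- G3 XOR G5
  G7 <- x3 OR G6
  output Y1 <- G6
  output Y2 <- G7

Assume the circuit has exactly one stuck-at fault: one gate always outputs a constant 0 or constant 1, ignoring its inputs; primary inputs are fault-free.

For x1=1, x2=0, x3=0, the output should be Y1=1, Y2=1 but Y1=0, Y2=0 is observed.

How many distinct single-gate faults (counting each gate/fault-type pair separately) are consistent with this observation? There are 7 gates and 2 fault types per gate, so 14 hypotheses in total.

Fault-free: G1=1, G2=1, G3=0, G4=0, G5=1, G6=1, G7=1 → Y1=1, Y2=1. Observed Y1=0, Y2=0.
  G1 stuck-at-0: output Y1=1, Y2=1 ✗
  G1 stuck-at-1: output Y1=1, Y2=1 ✗
  G2 stuck-at-0: output Y1=0, Y2=0 ✓
  G2 stuck-at-1: output Y1=1, Y2=1 ✗
  G3 stuck-at-0: output Y1=1, Y2=1 ✗
  G3 stuck-at-1: output Y1=0, Y2=0 ✓
  G4 stuck-at-0: output Y1=1, Y2=1 ✗
  G4 stuck-at-1: output Y1=1, Y2=1 ✗
  G5 stuck-at-0: output Y1=0, Y2=0 ✓
  G5 stuck-at-1: output Y1=1, Y2=1 ✗
  G6 stuck-at-0: output Y1=0, Y2=0 ✓
  G6 stuck-at-1: output Y1=1, Y2=1 ✗
  G7 stuck-at-0: output Y1=1, Y2=0 ✗
  G7 stuck-at-1: output Y1=1, Y2=1 ✗
Consistent faults: {G2 stuck-at-0, G3 stuck-at-1, G5 stuck-at-0, G6 stuck-at-0} — 4 in all.

4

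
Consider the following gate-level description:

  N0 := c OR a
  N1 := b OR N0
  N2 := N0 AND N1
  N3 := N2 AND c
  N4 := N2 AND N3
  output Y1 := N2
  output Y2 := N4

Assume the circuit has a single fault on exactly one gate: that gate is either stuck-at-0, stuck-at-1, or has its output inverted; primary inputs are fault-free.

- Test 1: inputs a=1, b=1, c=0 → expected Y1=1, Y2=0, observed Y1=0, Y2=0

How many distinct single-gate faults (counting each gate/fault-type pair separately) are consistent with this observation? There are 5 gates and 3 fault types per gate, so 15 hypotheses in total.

Fault-free: N0=1, N1=1, N2=1, N3=0, N4=0 → Y1=1, Y2=0. Observed Y1=0, Y2=0.
  N0: stuck-at-0, inverted output ✓; others ✗
  N1: stuck-at-0, inverted output ✓; others ✗
  N2: stuck-at-0, inverted output ✓; others ✗
  N3: none of the 3 fault types match ✗
  N4: none of the 3 fault types match ✗
Consistent faults: {N0 stuck-at-0, N0 inverted output, N1 stuck-at-0, N1 inverted output, N2 stuck-at-0, N2 inverted output} — 6 in all.

6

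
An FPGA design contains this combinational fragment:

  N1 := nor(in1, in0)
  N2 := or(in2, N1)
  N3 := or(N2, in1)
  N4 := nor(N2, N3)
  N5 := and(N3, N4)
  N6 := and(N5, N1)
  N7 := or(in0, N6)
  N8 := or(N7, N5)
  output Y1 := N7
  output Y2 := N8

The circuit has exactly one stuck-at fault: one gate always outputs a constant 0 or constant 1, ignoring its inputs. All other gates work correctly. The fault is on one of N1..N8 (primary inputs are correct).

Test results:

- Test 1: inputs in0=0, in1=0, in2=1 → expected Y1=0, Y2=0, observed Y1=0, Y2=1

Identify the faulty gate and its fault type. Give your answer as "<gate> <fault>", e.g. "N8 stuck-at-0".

N8 stuck-at-1

Fault-free values for test 1 (in0=0, in1=0, in2=1): N1=1, N2=1, N3=1, N4=0, N5=0, N6=0, N7=0, N8=0, giving Y1=0, Y2=0. Observed Y1=0, Y2=1.
Test 1: faults giving observed Y1=0, Y2=1 are {N8 stuck-at-1}.
Only N8 stuck-at-1 is consistent with every test.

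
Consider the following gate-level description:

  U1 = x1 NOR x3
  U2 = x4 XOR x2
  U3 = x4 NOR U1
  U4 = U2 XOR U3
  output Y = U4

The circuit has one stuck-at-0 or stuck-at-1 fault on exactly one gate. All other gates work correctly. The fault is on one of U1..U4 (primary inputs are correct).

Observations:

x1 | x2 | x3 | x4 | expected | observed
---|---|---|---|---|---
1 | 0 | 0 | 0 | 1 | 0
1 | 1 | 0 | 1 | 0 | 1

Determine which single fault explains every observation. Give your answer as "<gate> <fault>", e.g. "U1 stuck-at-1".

Fault-free values for test 1 (x1=1, x2=0, x3=0, x4=0): U1=0, U2=0, U3=1, U4=1, giving Y=1. Observed 0.
Test 1: faults giving observed 0 are {U1 stuck-at-1, U2 stuck-at-1, U3 stuck-at-0, U4 stuck-at-0}.
Test 2 (x1=1, x2=1, x3=0, x4=1): fault-free U1=0, U2=0, U3=0, U4=0 → 0; observed 1. Eliminates U1 stuck-at-1, U3 stuck-at-0, U4 stuck-at-0.
Only U2 stuck-at-1 is consistent with every test.

U2 stuck-at-1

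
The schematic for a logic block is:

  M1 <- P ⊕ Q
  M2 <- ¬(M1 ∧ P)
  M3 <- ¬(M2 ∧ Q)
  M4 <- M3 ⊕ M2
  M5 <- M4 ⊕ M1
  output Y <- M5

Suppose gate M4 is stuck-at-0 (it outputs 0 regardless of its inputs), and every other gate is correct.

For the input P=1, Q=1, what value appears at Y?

0

Propagate with M4 forced: M1=0, M2=1, M3=0, M4=0 [stuck-at-0], M5=0.
So Y = 0. (Without the fault it would be 1.)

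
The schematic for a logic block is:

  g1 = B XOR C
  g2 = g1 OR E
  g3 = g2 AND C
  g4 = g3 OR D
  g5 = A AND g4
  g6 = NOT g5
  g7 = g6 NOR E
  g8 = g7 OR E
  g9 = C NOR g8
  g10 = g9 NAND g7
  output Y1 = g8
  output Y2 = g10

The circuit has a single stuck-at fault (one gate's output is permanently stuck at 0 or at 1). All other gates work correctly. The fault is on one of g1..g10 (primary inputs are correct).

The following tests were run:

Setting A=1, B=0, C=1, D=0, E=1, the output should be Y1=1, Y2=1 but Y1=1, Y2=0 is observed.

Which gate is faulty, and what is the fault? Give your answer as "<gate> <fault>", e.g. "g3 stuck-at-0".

Fault-free values for test 1 (A=1, B=0, C=1, D=0, E=1): g1=1, g2=1, g3=1, g4=1, g5=1, g6=0, g7=0, g8=1, g9=0, g10=1, giving Y1=1, Y2=1. Observed Y1=1, Y2=0.
Test 1: faults giving observed Y1=1, Y2=0 are {g10 stuck-at-0}.
Only g10 stuck-at-0 is consistent with every test.

g10 stuck-at-0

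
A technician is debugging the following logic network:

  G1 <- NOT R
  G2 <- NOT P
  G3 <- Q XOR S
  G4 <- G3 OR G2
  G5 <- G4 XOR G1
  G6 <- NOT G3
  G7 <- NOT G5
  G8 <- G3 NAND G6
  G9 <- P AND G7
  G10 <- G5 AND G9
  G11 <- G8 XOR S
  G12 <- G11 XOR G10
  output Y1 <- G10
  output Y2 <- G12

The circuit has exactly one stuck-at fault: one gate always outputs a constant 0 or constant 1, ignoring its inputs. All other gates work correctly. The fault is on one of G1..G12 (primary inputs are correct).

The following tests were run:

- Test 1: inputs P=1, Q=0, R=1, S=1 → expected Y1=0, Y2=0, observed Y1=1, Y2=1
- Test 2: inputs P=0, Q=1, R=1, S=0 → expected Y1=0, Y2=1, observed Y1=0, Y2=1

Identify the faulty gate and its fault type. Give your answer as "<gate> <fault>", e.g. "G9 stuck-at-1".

Fault-free values for test 1 (P=1, Q=0, R=1, S=1): G1=0, G2=0, G3=1, G4=1, G5=1, G6=0, G7=0, G8=1, G9=0, G10=0, G11=0, G12=0, giving Y1=0, Y2=0. Observed Y1=1, Y2=1.
Test 1: faults giving observed Y1=1, Y2=1 are {G7 stuck-at-1, G9 stuck-at-1, G10 stuck-at-1}.
Test 2 (P=0, Q=1, R=1, S=0): fault-free G1=0, G2=1, G3=1, G4=1, G5=1, G6=0, G7=0, G8=1, G9=0, G10=0, G11=1, G12=1 → Y1=0, Y2=1; observed Y1=0, Y2=1. Eliminates G9 stuck-at-1, G10 stuck-at-1.
Only G7 stuck-at-1 is consistent with every test.

G7 stuck-at-1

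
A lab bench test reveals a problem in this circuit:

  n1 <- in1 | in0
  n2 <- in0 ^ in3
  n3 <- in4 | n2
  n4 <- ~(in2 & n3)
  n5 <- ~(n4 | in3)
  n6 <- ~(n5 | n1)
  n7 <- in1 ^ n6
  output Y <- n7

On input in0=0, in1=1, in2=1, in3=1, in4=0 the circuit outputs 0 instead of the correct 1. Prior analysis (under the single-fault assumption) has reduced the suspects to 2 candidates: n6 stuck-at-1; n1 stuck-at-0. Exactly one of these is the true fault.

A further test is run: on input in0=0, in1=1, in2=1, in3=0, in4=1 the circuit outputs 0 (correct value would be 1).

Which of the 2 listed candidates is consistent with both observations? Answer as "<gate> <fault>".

n6 stuck-at-1

Evaluate each candidate on input in0=0, in1=1, in2=1, in3=0, in4=1:
  n6 stuck-at-1: n1=1, n2=0, n3=1, n4=0, n5=1, n6=1 [stuck-at-1], n7=0 → 0 — matches
  n1 stuck-at-0: n1=0 [stuck-at-0], n2=0, n3=1, n4=0, n5=1, n6=0, n7=1 → 1 — eliminated
Only n6 stuck-at-1 reproduces the observed 0.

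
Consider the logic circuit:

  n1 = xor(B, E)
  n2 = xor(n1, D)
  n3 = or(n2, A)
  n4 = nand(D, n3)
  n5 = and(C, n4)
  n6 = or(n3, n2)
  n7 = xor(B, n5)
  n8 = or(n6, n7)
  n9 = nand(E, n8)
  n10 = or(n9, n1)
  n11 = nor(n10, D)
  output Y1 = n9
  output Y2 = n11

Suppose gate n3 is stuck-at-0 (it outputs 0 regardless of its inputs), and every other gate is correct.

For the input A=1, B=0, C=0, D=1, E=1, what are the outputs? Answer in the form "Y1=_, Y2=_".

Propagate with n3 forced: n1=1, n2=0, n3=0 [stuck-at-0], n4=1, n5=0, n6=0, n7=0, n8=0, n9=1, n10=1, n11=0.
So the outputs are Y1=1, Y2=0. (Without the fault they would be Y1=0, Y2=0.)

Y1=1, Y2=0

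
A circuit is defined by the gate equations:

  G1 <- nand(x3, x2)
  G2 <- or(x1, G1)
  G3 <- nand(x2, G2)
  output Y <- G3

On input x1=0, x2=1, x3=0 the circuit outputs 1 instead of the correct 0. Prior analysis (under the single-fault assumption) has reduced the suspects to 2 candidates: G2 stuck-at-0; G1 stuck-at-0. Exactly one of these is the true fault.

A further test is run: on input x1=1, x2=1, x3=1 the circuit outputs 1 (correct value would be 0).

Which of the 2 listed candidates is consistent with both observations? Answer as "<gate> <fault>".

Evaluate each candidate on input x1=1, x2=1, x3=1:
  G2 stuck-at-0: G1=0, G2=0 [stuck-at-0], G3=1 → 1 — matches
  G1 stuck-at-0: G1=0 [stuck-at-0], G2=1, G3=0 → 0 — eliminated
Only G2 stuck-at-0 reproduces the observed 1.

G2 stuck-at-0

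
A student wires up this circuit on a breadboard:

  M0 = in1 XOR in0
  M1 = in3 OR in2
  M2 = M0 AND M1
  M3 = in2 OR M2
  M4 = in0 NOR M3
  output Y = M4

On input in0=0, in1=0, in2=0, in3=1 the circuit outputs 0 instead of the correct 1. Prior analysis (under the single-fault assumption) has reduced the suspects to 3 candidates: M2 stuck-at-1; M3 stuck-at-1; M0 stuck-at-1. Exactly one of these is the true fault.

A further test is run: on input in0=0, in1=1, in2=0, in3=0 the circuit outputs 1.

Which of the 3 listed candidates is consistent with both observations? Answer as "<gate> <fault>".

M0 stuck-at-1

Evaluate each candidate on input in0=0, in1=1, in2=0, in3=0:
  M2 stuck-at-1: M0=1, M1=0, M2=1 [stuck-at-1], M3=1, M4=0 → 0 — eliminated
  M3 stuck-at-1: M0=1, M1=0, M2=0, M3=1 [stuck-at-1], M4=0 → 0 — eliminated
  M0 stuck-at-1: M0=1 [stuck-at-1], M1=0, M2=0, M3=0, M4=1 → 1 — matches
Only M0 stuck-at-1 reproduces the observed 1.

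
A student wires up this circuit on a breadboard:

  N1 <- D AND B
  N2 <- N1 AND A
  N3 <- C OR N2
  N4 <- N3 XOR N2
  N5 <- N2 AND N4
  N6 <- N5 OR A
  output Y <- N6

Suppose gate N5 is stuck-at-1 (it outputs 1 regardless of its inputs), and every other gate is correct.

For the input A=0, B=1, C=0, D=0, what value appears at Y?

1

Propagate with N5 forced: N1=0, N2=0, N3=0, N4=0, N5=1 [stuck-at-1], N6=1.
So Y = 1. (Without the fault it would be 0.)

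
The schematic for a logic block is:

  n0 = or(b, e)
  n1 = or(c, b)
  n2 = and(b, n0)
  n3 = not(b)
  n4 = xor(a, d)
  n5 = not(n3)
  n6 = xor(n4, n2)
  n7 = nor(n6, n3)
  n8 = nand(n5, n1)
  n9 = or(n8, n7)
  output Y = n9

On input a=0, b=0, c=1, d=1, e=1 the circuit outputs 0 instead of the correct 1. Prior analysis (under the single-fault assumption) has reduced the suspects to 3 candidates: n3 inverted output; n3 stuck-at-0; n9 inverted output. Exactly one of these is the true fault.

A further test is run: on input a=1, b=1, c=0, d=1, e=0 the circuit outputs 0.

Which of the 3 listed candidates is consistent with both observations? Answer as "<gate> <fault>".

Evaluate each candidate on input a=1, b=1, c=0, d=1, e=0:
  n3 inverted output: n0=1, n1=1, n2=1, n3=1 [inverted output], n4=0, n5=0, n6=1, n7=0, n8=1, n9=1 → 1 — eliminated
  n3 stuck-at-0: n0=1, n1=1, n2=1, n3=0 [stuck-at-0], n4=0, n5=1, n6=1, n7=0, n8=0, n9=0 → 0 — matches
  n9 inverted output: n0=1, n1=1, n2=1, n3=0, n4=0, n5=1, n6=1, n7=0, n8=0, n9=1 [inverted output] → 1 — eliminated
Only n3 stuck-at-0 reproduces the observed 0.

n3 stuck-at-0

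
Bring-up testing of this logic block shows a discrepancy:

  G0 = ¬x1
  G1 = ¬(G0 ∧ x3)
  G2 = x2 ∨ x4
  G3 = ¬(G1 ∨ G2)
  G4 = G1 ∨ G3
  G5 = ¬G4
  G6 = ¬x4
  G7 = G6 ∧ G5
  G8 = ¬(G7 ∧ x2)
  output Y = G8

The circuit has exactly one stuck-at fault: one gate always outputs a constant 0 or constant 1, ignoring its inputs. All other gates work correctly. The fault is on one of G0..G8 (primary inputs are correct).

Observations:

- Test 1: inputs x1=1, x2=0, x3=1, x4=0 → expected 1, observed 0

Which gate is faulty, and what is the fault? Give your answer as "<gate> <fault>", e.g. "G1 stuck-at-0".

G8 stuck-at-0

Fault-free values for test 1 (x1=1, x2=0, x3=1, x4=0): G0=0, G1=1, G2=0, G3=0, G4=1, G5=0, G6=1, G7=0, G8=1, giving Y=1. Observed 0.
Test 1: faults giving observed 0 are {G8 stuck-at-0}.
Only G8 stuck-at-0 is consistent with every test.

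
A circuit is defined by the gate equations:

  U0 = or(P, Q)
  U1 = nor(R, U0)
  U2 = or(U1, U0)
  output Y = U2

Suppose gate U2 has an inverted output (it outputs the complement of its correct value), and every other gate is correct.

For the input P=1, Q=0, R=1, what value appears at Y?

Propagate with U2 forced: U0=1, U1=0, U2=0 [inverted output].
So Y = 0. (Without the fault it would be 1.)

0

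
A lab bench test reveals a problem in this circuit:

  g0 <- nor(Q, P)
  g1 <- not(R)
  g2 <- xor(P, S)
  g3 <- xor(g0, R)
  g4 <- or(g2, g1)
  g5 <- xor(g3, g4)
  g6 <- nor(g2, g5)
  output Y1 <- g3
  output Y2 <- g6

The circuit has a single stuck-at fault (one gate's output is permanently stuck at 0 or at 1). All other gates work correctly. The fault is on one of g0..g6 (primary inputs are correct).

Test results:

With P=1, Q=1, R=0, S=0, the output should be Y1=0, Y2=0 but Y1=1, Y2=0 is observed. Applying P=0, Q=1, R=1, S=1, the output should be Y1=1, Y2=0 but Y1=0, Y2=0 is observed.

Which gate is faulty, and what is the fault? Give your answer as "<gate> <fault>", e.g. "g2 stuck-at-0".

Fault-free values for test 1 (P=1, Q=1, R=0, S=0): g0=0, g1=1, g2=1, g3=0, g4=1, g5=1, g6=0, giving Y1=0, Y2=0. Observed Y1=1, Y2=0.
Test 1: faults giving observed Y1=1, Y2=0 are {g0 stuck-at-1, g3 stuck-at-1}.
Test 2 (P=0, Q=1, R=1, S=1): fault-free g0=0, g1=0, g2=1, g3=1, g4=1, g5=0, g6=0 → Y1=1, Y2=0; observed Y1=0, Y2=0. Eliminates g3 stuck-at-1.
Only g0 stuck-at-1 is consistent with every test.

g0 stuck-at-1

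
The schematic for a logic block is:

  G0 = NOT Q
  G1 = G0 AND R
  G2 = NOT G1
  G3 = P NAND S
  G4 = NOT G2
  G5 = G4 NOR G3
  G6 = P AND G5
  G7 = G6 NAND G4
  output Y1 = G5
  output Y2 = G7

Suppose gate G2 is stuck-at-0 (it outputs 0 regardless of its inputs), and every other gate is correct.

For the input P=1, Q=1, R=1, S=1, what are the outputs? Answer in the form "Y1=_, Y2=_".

Y1=0, Y2=1

Propagate with G2 forced: G0=0, G1=0, G2=0 [stuck-at-0], G3=0, G4=1, G5=0, G6=0, G7=1.
So the outputs are Y1=0, Y2=1. (Without the fault they would be Y1=1, Y2=1.)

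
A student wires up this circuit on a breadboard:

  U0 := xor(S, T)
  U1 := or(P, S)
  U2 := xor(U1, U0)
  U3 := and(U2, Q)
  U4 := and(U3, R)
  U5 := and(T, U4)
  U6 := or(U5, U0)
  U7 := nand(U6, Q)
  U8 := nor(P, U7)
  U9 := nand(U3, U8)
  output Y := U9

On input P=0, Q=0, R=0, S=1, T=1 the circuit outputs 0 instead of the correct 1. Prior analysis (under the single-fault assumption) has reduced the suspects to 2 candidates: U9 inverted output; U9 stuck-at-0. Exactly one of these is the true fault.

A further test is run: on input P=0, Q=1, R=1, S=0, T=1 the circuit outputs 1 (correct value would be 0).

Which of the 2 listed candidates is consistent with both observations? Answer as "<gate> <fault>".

U9 inverted output

Evaluate each candidate on input P=0, Q=1, R=1, S=0, T=1:
  U9 inverted output: U0=1, U1=0, U2=1, U3=1, U4=1, U5=1, U6=1, U7=0, U8=1, U9=1 [inverted output] → 1 — matches
  U9 stuck-at-0: U0=1, U1=0, U2=1, U3=1, U4=1, U5=1, U6=1, U7=0, U8=1, U9=0 [stuck-at-0] → 0 — eliminated
Only U9 inverted output reproduces the observed 1.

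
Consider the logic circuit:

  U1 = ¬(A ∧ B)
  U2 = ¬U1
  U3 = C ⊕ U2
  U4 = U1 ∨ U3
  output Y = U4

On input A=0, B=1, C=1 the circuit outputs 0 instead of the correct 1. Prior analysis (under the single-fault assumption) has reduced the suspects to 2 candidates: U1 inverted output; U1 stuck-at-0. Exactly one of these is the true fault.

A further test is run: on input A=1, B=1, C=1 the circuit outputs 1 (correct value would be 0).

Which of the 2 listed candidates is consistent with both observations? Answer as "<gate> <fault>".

Evaluate each candidate on input A=1, B=1, C=1:
  U1 inverted output: U1=1 [inverted output], U2=0, U3=1, U4=1 → 1 — matches
  U1 stuck-at-0: U1=0 [stuck-at-0], U2=1, U3=0, U4=0 → 0 — eliminated
Only U1 inverted output reproduces the observed 1.

U1 inverted output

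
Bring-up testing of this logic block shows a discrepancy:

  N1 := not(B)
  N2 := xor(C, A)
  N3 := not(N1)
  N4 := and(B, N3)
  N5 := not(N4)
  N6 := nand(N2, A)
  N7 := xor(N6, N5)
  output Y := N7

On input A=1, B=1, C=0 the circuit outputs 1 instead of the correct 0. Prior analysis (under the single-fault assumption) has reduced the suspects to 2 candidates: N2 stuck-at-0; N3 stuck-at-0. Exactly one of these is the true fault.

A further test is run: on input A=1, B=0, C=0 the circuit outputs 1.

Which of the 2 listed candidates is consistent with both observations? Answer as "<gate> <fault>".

N3 stuck-at-0

Evaluate each candidate on input A=1, B=0, C=0:
  N2 stuck-at-0: N1=1, N2=0 [stuck-at-0], N3=0, N4=0, N5=1, N6=1, N7=0 → 0 — eliminated
  N3 stuck-at-0: N1=1, N2=1, N3=0 [stuck-at-0], N4=0, N5=1, N6=0, N7=1 → 1 — matches
Only N3 stuck-at-0 reproduces the observed 1.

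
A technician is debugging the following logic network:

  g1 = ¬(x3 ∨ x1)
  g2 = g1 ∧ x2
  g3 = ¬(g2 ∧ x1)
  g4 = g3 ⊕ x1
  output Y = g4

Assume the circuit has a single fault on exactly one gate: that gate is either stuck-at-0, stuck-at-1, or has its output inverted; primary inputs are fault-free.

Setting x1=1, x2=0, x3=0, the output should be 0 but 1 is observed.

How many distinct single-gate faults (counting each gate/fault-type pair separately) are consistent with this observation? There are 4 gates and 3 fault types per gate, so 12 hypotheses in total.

6

Fault-free: g1=0, g2=0, g3=1, g4=0 → 0. Observed 1.
  g1 stuck-at-0: output 0 ✗
  g1 stuck-at-1: output 0 ✗
  g1 inverted output: output 0 ✗
  g2 stuck-at-0: output 0 ✗
  g2 stuck-at-1: output 1 ✓
  g2 inverted output: output 1 ✓
  g3 stuck-at-0: output 1 ✓
  g3 stuck-at-1: output 0 ✗
  g3 inverted output: output 1 ✓
  g4 stuck-at-0: output 0 ✗
  g4 stuck-at-1: output 1 ✓
  g4 inverted output: output 1 ✓
Consistent faults: {g2 stuck-at-1, g2 inverted output, g3 stuck-at-0, g3 inverted output, g4 stuck-at-1, g4 inverted output} — 6 in all.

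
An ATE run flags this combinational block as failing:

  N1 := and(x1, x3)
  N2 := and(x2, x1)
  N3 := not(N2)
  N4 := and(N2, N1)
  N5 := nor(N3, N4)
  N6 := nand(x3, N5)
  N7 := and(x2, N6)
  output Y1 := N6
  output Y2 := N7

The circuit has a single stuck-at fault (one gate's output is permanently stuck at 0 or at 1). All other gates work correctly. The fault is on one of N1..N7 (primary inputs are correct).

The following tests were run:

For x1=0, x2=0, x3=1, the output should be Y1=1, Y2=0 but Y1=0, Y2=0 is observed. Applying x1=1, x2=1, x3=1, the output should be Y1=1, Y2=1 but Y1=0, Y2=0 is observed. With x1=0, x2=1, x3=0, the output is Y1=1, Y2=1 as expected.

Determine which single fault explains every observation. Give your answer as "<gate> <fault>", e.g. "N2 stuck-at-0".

Fault-free values for test 1 (x1=0, x2=0, x3=1): N1=0, N2=0, N3=1, N4=0, N5=0, N6=1, N7=0, giving Y1=1, Y2=0. Observed Y1=0, Y2=0.
Test 1: faults giving observed Y1=0, Y2=0 are {N2 stuck-at-1, N3 stuck-at-0, N5 stuck-at-1, N6 stuck-at-0}.
Test 2 (x1=1, x2=1, x3=1): fault-free N1=1, N2=1, N3=0, N4=1, N5=0, N6=1, N7=1 → Y1=1, Y2=1; observed Y1=0, Y2=0. Eliminates N2 stuck-at-1, N3 stuck-at-0.
Test 3 (x1=0, x2=1, x3=0): fault-free N1=0, N2=0, N3=1, N4=0, N5=0, N6=1, N7=1 → Y1=1, Y2=1; observed Y1=1, Y2=1. Eliminates N6 stuck-at-0.
Only N5 stuck-at-1 is consistent with every test.

N5 stuck-at-1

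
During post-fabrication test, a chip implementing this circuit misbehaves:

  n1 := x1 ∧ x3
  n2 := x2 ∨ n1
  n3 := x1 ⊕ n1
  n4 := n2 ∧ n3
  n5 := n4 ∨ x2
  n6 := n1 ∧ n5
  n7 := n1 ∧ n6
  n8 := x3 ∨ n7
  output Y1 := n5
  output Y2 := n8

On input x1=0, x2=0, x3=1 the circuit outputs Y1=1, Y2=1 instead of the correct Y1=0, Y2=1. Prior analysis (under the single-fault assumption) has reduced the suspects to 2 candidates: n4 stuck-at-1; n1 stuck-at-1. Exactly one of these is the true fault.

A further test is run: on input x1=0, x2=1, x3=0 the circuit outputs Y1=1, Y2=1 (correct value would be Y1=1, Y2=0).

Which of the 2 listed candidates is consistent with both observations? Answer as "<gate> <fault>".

Evaluate each candidate on input x1=0, x2=1, x3=0:
  n4 stuck-at-1: n1=0, n2=1, n3=0, n4=1 [stuck-at-1], n5=1, n6=0, n7=0, n8=0 → Y1=1, Y2=0 — eliminated
  n1 stuck-at-1: n1=1 [stuck-at-1], n2=1, n3=1, n4=1, n5=1, n6=1, n7=1, n8=1 → Y1=1, Y2=1 — matches
Only n1 stuck-at-1 reproduces the observed Y1=1, Y2=1.

n1 stuck-at-1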